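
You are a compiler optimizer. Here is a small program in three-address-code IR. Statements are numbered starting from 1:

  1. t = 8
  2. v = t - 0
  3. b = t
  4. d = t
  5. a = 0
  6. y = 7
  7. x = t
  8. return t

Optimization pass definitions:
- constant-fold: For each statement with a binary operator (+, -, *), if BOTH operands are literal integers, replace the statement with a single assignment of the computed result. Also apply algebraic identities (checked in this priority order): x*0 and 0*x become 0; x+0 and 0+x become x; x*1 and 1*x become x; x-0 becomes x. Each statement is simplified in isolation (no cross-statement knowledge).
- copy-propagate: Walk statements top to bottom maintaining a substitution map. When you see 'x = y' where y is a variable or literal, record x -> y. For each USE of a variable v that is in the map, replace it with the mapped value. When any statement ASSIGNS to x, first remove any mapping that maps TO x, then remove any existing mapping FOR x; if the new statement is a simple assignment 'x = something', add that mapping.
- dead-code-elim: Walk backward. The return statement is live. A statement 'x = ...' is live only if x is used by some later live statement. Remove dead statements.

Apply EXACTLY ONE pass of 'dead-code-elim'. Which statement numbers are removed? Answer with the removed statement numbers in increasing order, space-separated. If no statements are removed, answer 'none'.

Answer: 2 3 4 5 6 7

Derivation:
Backward liveness scan:
Stmt 1 't = 8': KEEP (t is live); live-in = []
Stmt 2 'v = t - 0': DEAD (v not in live set ['t'])
Stmt 3 'b = t': DEAD (b not in live set ['t'])
Stmt 4 'd = t': DEAD (d not in live set ['t'])
Stmt 5 'a = 0': DEAD (a not in live set ['t'])
Stmt 6 'y = 7': DEAD (y not in live set ['t'])
Stmt 7 'x = t': DEAD (x not in live set ['t'])
Stmt 8 'return t': KEEP (return); live-in = ['t']
Removed statement numbers: [2, 3, 4, 5, 6, 7]
Surviving IR:
  t = 8
  return t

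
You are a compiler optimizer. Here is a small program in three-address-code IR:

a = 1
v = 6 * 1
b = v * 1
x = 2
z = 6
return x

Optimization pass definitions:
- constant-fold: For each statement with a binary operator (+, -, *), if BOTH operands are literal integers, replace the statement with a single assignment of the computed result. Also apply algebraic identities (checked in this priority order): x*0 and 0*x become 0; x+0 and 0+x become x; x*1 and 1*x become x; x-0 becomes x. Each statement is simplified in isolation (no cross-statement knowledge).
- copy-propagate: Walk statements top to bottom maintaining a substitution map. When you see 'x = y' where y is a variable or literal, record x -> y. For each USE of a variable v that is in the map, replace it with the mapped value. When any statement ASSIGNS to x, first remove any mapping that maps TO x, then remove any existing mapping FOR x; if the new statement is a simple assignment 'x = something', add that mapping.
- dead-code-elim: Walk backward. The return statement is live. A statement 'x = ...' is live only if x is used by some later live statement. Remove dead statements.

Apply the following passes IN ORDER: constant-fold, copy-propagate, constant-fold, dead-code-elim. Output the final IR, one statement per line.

Answer: return 2

Derivation:
Initial IR:
  a = 1
  v = 6 * 1
  b = v * 1
  x = 2
  z = 6
  return x
After constant-fold (6 stmts):
  a = 1
  v = 6
  b = v
  x = 2
  z = 6
  return x
After copy-propagate (6 stmts):
  a = 1
  v = 6
  b = 6
  x = 2
  z = 6
  return 2
After constant-fold (6 stmts):
  a = 1
  v = 6
  b = 6
  x = 2
  z = 6
  return 2
After dead-code-elim (1 stmts):
  return 2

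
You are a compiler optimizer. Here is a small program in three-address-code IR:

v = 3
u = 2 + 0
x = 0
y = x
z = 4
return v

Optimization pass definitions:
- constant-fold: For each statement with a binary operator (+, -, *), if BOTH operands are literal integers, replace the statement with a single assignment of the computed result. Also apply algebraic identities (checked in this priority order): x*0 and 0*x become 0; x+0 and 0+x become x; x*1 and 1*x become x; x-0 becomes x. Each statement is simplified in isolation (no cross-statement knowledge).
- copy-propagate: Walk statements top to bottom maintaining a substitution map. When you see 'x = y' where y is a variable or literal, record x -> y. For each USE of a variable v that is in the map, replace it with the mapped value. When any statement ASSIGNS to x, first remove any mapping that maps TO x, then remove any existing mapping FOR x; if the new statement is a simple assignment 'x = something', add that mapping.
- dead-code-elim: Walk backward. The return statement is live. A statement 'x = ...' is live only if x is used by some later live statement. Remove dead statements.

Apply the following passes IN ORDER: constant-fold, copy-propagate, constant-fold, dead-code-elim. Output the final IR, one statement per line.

Initial IR:
  v = 3
  u = 2 + 0
  x = 0
  y = x
  z = 4
  return v
After constant-fold (6 stmts):
  v = 3
  u = 2
  x = 0
  y = x
  z = 4
  return v
After copy-propagate (6 stmts):
  v = 3
  u = 2
  x = 0
  y = 0
  z = 4
  return 3
After constant-fold (6 stmts):
  v = 3
  u = 2
  x = 0
  y = 0
  z = 4
  return 3
After dead-code-elim (1 stmts):
  return 3

Answer: return 3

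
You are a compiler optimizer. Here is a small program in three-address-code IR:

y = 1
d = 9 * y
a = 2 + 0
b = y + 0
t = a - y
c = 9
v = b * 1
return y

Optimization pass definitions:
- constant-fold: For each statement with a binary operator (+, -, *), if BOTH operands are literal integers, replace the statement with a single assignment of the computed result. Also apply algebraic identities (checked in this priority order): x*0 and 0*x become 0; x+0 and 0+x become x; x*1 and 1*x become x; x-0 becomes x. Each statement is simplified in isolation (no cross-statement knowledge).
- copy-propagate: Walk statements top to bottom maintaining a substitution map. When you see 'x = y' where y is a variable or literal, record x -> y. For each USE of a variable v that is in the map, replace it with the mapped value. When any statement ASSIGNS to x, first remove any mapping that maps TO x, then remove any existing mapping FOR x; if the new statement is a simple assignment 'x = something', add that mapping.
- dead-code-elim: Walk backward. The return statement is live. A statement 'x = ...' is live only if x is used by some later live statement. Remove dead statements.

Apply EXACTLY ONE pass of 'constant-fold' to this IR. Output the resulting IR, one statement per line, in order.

Applying constant-fold statement-by-statement:
  [1] y = 1  (unchanged)
  [2] d = 9 * y  (unchanged)
  [3] a = 2 + 0  -> a = 2
  [4] b = y + 0  -> b = y
  [5] t = a - y  (unchanged)
  [6] c = 9  (unchanged)
  [7] v = b * 1  -> v = b
  [8] return y  (unchanged)
Result (8 stmts):
  y = 1
  d = 9 * y
  a = 2
  b = y
  t = a - y
  c = 9
  v = b
  return y

Answer: y = 1
d = 9 * y
a = 2
b = y
t = a - y
c = 9
v = b
return y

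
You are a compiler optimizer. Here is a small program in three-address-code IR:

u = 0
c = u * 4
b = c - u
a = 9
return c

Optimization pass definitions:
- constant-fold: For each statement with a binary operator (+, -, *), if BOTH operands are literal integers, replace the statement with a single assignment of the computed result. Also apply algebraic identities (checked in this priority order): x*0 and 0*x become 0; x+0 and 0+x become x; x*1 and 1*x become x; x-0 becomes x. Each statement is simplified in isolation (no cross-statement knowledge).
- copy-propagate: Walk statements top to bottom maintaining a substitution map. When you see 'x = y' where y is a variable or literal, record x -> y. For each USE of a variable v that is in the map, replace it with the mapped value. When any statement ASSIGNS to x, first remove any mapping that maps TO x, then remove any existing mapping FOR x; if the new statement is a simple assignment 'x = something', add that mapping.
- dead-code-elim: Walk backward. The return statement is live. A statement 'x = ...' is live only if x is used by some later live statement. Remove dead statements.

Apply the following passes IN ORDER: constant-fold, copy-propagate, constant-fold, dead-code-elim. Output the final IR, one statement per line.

Initial IR:
  u = 0
  c = u * 4
  b = c - u
  a = 9
  return c
After constant-fold (5 stmts):
  u = 0
  c = u * 4
  b = c - u
  a = 9
  return c
After copy-propagate (5 stmts):
  u = 0
  c = 0 * 4
  b = c - 0
  a = 9
  return c
After constant-fold (5 stmts):
  u = 0
  c = 0
  b = c
  a = 9
  return c
After dead-code-elim (2 stmts):
  c = 0
  return c

Answer: c = 0
return c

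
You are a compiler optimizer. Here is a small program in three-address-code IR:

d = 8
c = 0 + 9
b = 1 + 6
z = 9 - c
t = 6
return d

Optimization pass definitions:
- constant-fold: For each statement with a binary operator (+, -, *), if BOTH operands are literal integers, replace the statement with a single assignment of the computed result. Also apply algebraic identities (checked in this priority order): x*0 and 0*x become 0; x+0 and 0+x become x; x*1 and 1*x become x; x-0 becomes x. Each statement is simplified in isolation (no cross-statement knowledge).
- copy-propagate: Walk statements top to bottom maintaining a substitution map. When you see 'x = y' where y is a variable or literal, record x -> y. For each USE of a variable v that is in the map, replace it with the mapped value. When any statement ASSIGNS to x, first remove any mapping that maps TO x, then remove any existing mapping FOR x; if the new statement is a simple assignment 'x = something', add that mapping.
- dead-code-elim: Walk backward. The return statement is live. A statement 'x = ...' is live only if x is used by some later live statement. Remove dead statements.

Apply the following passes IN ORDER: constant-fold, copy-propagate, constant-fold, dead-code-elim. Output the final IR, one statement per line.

Answer: return 8

Derivation:
Initial IR:
  d = 8
  c = 0 + 9
  b = 1 + 6
  z = 9 - c
  t = 6
  return d
After constant-fold (6 stmts):
  d = 8
  c = 9
  b = 7
  z = 9 - c
  t = 6
  return d
After copy-propagate (6 stmts):
  d = 8
  c = 9
  b = 7
  z = 9 - 9
  t = 6
  return 8
After constant-fold (6 stmts):
  d = 8
  c = 9
  b = 7
  z = 0
  t = 6
  return 8
After dead-code-elim (1 stmts):
  return 8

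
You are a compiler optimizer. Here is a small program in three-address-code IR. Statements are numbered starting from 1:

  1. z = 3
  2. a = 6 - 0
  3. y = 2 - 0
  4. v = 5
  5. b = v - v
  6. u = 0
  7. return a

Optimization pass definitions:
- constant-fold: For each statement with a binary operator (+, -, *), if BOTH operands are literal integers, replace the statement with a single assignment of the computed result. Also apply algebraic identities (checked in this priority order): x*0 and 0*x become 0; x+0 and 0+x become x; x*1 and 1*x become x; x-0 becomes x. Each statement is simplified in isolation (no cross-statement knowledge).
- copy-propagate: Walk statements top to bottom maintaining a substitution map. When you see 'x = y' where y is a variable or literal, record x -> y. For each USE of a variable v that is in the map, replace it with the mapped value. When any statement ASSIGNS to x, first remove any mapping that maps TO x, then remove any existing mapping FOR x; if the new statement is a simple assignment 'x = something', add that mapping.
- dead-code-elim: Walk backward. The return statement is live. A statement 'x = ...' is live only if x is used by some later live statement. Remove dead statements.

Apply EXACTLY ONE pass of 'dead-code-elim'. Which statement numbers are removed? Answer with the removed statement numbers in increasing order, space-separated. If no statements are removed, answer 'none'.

Answer: 1 3 4 5 6

Derivation:
Backward liveness scan:
Stmt 1 'z = 3': DEAD (z not in live set [])
Stmt 2 'a = 6 - 0': KEEP (a is live); live-in = []
Stmt 3 'y = 2 - 0': DEAD (y not in live set ['a'])
Stmt 4 'v = 5': DEAD (v not in live set ['a'])
Stmt 5 'b = v - v': DEAD (b not in live set ['a'])
Stmt 6 'u = 0': DEAD (u not in live set ['a'])
Stmt 7 'return a': KEEP (return); live-in = ['a']
Removed statement numbers: [1, 3, 4, 5, 6]
Surviving IR:
  a = 6 - 0
  return a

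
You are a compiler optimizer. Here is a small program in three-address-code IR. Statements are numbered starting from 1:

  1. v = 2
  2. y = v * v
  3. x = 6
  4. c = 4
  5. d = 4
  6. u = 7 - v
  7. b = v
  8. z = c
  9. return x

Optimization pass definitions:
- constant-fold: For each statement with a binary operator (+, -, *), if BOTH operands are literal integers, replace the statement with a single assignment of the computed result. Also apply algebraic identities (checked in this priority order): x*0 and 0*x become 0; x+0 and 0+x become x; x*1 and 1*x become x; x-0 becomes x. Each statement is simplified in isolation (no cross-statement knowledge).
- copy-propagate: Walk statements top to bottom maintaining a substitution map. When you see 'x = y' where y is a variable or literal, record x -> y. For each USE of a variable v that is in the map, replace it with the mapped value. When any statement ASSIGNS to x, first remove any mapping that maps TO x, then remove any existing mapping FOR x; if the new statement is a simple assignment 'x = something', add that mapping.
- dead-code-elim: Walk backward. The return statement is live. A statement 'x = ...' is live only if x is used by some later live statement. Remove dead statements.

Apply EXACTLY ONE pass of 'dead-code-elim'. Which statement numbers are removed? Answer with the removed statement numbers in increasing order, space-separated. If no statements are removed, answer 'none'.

Answer: 1 2 4 5 6 7 8

Derivation:
Backward liveness scan:
Stmt 1 'v = 2': DEAD (v not in live set [])
Stmt 2 'y = v * v': DEAD (y not in live set [])
Stmt 3 'x = 6': KEEP (x is live); live-in = []
Stmt 4 'c = 4': DEAD (c not in live set ['x'])
Stmt 5 'd = 4': DEAD (d not in live set ['x'])
Stmt 6 'u = 7 - v': DEAD (u not in live set ['x'])
Stmt 7 'b = v': DEAD (b not in live set ['x'])
Stmt 8 'z = c': DEAD (z not in live set ['x'])
Stmt 9 'return x': KEEP (return); live-in = ['x']
Removed statement numbers: [1, 2, 4, 5, 6, 7, 8]
Surviving IR:
  x = 6
  return x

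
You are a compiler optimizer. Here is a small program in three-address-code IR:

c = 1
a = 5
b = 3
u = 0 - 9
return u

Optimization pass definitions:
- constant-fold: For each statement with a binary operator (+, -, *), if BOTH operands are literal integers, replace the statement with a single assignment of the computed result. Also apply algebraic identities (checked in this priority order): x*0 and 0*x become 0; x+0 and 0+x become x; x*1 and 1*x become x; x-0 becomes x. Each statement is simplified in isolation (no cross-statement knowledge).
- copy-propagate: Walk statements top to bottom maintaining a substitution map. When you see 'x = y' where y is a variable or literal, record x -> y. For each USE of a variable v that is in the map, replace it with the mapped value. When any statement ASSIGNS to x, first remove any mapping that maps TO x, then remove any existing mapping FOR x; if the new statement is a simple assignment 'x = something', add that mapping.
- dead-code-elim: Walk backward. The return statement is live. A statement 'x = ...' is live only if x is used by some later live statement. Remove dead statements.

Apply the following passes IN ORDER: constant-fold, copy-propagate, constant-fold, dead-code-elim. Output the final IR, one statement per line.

Initial IR:
  c = 1
  a = 5
  b = 3
  u = 0 - 9
  return u
After constant-fold (5 stmts):
  c = 1
  a = 5
  b = 3
  u = -9
  return u
After copy-propagate (5 stmts):
  c = 1
  a = 5
  b = 3
  u = -9
  return -9
After constant-fold (5 stmts):
  c = 1
  a = 5
  b = 3
  u = -9
  return -9
After dead-code-elim (1 stmts):
  return -9

Answer: return -9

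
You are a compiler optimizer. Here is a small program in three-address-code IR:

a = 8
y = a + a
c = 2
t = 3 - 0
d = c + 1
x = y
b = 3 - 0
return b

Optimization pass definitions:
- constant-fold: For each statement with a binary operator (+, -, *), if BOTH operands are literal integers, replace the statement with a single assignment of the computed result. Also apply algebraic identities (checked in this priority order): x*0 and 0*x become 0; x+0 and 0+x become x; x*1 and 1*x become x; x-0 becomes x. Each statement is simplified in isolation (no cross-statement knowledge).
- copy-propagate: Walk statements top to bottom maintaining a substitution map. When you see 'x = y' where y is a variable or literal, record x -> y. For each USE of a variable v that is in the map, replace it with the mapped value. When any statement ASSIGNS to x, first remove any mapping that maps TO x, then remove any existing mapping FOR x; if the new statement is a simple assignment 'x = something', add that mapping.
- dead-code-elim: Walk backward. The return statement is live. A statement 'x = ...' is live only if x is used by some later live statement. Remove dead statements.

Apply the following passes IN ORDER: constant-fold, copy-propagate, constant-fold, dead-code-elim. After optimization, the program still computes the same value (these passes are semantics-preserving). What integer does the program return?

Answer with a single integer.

Answer: 3

Derivation:
Initial IR:
  a = 8
  y = a + a
  c = 2
  t = 3 - 0
  d = c + 1
  x = y
  b = 3 - 0
  return b
After constant-fold (8 stmts):
  a = 8
  y = a + a
  c = 2
  t = 3
  d = c + 1
  x = y
  b = 3
  return b
After copy-propagate (8 stmts):
  a = 8
  y = 8 + 8
  c = 2
  t = 3
  d = 2 + 1
  x = y
  b = 3
  return 3
After constant-fold (8 stmts):
  a = 8
  y = 16
  c = 2
  t = 3
  d = 3
  x = y
  b = 3
  return 3
After dead-code-elim (1 stmts):
  return 3
Evaluate:
  a = 8  =>  a = 8
  y = a + a  =>  y = 16
  c = 2  =>  c = 2
  t = 3 - 0  =>  t = 3
  d = c + 1  =>  d = 3
  x = y  =>  x = 16
  b = 3 - 0  =>  b = 3
  return b = 3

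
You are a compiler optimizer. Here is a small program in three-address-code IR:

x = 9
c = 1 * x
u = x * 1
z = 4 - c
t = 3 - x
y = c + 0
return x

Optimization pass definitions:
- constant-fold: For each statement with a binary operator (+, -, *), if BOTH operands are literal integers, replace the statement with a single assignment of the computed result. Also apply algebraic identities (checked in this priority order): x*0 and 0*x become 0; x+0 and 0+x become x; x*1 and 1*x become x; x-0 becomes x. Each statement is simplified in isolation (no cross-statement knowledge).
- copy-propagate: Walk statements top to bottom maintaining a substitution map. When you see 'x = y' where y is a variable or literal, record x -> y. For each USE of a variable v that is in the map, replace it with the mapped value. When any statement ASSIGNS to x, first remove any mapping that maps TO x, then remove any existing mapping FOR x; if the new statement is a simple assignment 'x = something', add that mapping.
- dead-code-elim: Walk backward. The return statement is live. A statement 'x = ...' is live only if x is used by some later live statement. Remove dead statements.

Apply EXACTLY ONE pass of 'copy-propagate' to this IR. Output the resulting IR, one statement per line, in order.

Answer: x = 9
c = 1 * 9
u = 9 * 1
z = 4 - c
t = 3 - 9
y = c + 0
return 9

Derivation:
Applying copy-propagate statement-by-statement:
  [1] x = 9  (unchanged)
  [2] c = 1 * x  -> c = 1 * 9
  [3] u = x * 1  -> u = 9 * 1
  [4] z = 4 - c  (unchanged)
  [5] t = 3 - x  -> t = 3 - 9
  [6] y = c + 0  (unchanged)
  [7] return x  -> return 9
Result (7 stmts):
  x = 9
  c = 1 * 9
  u = 9 * 1
  z = 4 - c
  t = 3 - 9
  y = c + 0
  return 9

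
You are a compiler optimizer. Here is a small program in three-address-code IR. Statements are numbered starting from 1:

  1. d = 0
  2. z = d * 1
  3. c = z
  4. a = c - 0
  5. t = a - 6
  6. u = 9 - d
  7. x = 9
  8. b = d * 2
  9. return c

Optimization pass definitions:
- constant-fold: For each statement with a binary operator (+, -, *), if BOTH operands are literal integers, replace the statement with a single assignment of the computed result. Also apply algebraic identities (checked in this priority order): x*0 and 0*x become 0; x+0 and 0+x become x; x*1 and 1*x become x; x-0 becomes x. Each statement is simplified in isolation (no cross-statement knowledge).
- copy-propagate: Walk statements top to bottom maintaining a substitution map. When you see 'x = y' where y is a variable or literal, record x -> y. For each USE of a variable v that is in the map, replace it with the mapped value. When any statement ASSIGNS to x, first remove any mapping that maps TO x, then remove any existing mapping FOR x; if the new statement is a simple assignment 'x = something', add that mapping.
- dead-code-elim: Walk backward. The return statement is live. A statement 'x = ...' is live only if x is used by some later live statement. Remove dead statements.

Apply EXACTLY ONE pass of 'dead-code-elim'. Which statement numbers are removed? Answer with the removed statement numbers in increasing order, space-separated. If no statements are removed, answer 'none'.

Answer: 4 5 6 7 8

Derivation:
Backward liveness scan:
Stmt 1 'd = 0': KEEP (d is live); live-in = []
Stmt 2 'z = d * 1': KEEP (z is live); live-in = ['d']
Stmt 3 'c = z': KEEP (c is live); live-in = ['z']
Stmt 4 'a = c - 0': DEAD (a not in live set ['c'])
Stmt 5 't = a - 6': DEAD (t not in live set ['c'])
Stmt 6 'u = 9 - d': DEAD (u not in live set ['c'])
Stmt 7 'x = 9': DEAD (x not in live set ['c'])
Stmt 8 'b = d * 2': DEAD (b not in live set ['c'])
Stmt 9 'return c': KEEP (return); live-in = ['c']
Removed statement numbers: [4, 5, 6, 7, 8]
Surviving IR:
  d = 0
  z = d * 1
  c = z
  return c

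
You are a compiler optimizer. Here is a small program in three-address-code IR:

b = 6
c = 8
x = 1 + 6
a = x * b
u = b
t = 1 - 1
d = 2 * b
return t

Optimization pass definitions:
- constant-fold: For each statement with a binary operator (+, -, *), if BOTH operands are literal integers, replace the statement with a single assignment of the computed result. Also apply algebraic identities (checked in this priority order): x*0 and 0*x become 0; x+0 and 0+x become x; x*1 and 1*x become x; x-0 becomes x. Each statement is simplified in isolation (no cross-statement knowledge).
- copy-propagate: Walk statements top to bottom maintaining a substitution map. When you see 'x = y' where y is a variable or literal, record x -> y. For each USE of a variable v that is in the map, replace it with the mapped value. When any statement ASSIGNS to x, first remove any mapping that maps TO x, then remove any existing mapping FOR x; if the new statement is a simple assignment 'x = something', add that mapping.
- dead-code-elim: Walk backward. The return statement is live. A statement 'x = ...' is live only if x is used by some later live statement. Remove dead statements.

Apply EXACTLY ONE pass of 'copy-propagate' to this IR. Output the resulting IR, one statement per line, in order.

Applying copy-propagate statement-by-statement:
  [1] b = 6  (unchanged)
  [2] c = 8  (unchanged)
  [3] x = 1 + 6  (unchanged)
  [4] a = x * b  -> a = x * 6
  [5] u = b  -> u = 6
  [6] t = 1 - 1  (unchanged)
  [7] d = 2 * b  -> d = 2 * 6
  [8] return t  (unchanged)
Result (8 stmts):
  b = 6
  c = 8
  x = 1 + 6
  a = x * 6
  u = 6
  t = 1 - 1
  d = 2 * 6
  return t

Answer: b = 6
c = 8
x = 1 + 6
a = x * 6
u = 6
t = 1 - 1
d = 2 * 6
return t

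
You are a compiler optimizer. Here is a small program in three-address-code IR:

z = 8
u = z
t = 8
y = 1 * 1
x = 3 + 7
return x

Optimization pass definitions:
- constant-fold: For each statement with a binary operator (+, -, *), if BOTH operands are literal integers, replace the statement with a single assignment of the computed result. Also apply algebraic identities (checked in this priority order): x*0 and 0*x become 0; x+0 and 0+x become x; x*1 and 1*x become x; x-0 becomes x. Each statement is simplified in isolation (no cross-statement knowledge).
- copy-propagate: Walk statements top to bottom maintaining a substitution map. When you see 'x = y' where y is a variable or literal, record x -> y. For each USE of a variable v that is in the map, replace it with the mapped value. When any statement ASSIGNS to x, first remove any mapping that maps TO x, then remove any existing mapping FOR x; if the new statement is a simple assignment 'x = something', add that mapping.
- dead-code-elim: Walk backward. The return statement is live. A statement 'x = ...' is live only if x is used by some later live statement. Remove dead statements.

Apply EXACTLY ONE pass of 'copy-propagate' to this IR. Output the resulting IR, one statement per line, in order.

Answer: z = 8
u = 8
t = 8
y = 1 * 1
x = 3 + 7
return x

Derivation:
Applying copy-propagate statement-by-statement:
  [1] z = 8  (unchanged)
  [2] u = z  -> u = 8
  [3] t = 8  (unchanged)
  [4] y = 1 * 1  (unchanged)
  [5] x = 3 + 7  (unchanged)
  [6] return x  (unchanged)
Result (6 stmts):
  z = 8
  u = 8
  t = 8
  y = 1 * 1
  x = 3 + 7
  return x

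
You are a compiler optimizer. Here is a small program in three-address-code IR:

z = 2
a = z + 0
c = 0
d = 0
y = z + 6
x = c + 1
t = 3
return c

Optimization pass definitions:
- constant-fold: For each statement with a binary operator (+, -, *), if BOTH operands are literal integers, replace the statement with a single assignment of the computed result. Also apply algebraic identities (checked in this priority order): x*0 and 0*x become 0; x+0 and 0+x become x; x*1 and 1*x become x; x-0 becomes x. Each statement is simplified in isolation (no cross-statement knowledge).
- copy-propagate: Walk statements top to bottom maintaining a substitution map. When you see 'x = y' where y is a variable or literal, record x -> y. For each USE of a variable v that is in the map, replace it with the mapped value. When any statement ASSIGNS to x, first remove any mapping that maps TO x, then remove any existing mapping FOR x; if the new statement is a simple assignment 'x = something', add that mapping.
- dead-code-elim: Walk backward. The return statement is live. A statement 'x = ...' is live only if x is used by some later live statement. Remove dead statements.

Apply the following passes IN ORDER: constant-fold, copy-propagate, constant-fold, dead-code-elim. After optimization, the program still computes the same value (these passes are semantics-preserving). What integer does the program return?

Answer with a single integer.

Initial IR:
  z = 2
  a = z + 0
  c = 0
  d = 0
  y = z + 6
  x = c + 1
  t = 3
  return c
After constant-fold (8 stmts):
  z = 2
  a = z
  c = 0
  d = 0
  y = z + 6
  x = c + 1
  t = 3
  return c
After copy-propagate (8 stmts):
  z = 2
  a = 2
  c = 0
  d = 0
  y = 2 + 6
  x = 0 + 1
  t = 3
  return 0
After constant-fold (8 stmts):
  z = 2
  a = 2
  c = 0
  d = 0
  y = 8
  x = 1
  t = 3
  return 0
After dead-code-elim (1 stmts):
  return 0
Evaluate:
  z = 2  =>  z = 2
  a = z + 0  =>  a = 2
  c = 0  =>  c = 0
  d = 0  =>  d = 0
  y = z + 6  =>  y = 8
  x = c + 1  =>  x = 1
  t = 3  =>  t = 3
  return c = 0

Answer: 0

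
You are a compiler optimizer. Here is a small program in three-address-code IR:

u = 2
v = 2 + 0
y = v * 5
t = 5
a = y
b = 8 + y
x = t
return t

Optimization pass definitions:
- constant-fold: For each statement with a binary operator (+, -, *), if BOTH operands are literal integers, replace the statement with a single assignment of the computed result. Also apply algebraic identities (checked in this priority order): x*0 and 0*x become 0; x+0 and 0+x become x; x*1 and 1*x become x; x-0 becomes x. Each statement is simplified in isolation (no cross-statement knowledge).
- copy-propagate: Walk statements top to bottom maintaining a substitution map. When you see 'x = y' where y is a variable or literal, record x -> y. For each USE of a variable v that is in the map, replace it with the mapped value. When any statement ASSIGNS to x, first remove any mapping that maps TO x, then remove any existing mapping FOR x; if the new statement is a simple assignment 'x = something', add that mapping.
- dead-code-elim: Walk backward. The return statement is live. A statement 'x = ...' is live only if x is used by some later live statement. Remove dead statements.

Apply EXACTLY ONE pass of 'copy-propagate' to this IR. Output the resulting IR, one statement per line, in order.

Answer: u = 2
v = 2 + 0
y = v * 5
t = 5
a = y
b = 8 + y
x = 5
return 5

Derivation:
Applying copy-propagate statement-by-statement:
  [1] u = 2  (unchanged)
  [2] v = 2 + 0  (unchanged)
  [3] y = v * 5  (unchanged)
  [4] t = 5  (unchanged)
  [5] a = y  (unchanged)
  [6] b = 8 + y  (unchanged)
  [7] x = t  -> x = 5
  [8] return t  -> return 5
Result (8 stmts):
  u = 2
  v = 2 + 0
  y = v * 5
  t = 5
  a = y
  b = 8 + y
  x = 5
  return 5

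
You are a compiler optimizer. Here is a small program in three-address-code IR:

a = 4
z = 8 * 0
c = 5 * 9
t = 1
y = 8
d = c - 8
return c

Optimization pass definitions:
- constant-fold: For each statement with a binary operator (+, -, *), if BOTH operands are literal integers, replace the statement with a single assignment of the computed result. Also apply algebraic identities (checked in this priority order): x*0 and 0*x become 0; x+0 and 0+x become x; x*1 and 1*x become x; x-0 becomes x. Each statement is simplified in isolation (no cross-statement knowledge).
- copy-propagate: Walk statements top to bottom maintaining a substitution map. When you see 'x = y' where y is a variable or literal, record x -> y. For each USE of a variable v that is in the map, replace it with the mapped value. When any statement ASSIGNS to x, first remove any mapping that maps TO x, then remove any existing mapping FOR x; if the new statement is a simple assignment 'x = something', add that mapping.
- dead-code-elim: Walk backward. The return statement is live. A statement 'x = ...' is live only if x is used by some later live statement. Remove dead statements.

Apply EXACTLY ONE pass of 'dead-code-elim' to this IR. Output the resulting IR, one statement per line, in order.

Applying dead-code-elim statement-by-statement:
  [7] return c  -> KEEP (return); live=['c']
  [6] d = c - 8  -> DEAD (d not live)
  [5] y = 8  -> DEAD (y not live)
  [4] t = 1  -> DEAD (t not live)
  [3] c = 5 * 9  -> KEEP; live=[]
  [2] z = 8 * 0  -> DEAD (z not live)
  [1] a = 4  -> DEAD (a not live)
Result (2 stmts):
  c = 5 * 9
  return c

Answer: c = 5 * 9
return c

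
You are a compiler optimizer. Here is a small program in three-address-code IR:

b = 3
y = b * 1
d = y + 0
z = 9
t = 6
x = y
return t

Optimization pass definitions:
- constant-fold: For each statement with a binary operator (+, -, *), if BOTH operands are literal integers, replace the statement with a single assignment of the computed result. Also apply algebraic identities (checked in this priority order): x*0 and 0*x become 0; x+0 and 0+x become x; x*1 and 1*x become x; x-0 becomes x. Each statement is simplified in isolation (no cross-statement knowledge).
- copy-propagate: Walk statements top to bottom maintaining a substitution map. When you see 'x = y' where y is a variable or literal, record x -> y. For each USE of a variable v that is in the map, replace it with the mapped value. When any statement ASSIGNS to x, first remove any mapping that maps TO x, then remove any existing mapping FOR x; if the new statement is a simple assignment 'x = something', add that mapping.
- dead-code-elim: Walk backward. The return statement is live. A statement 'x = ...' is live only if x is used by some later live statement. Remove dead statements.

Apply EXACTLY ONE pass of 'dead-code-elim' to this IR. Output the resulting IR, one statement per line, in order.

Answer: t = 6
return t

Derivation:
Applying dead-code-elim statement-by-statement:
  [7] return t  -> KEEP (return); live=['t']
  [6] x = y  -> DEAD (x not live)
  [5] t = 6  -> KEEP; live=[]
  [4] z = 9  -> DEAD (z not live)
  [3] d = y + 0  -> DEAD (d not live)
  [2] y = b * 1  -> DEAD (y not live)
  [1] b = 3  -> DEAD (b not live)
Result (2 stmts):
  t = 6
  return t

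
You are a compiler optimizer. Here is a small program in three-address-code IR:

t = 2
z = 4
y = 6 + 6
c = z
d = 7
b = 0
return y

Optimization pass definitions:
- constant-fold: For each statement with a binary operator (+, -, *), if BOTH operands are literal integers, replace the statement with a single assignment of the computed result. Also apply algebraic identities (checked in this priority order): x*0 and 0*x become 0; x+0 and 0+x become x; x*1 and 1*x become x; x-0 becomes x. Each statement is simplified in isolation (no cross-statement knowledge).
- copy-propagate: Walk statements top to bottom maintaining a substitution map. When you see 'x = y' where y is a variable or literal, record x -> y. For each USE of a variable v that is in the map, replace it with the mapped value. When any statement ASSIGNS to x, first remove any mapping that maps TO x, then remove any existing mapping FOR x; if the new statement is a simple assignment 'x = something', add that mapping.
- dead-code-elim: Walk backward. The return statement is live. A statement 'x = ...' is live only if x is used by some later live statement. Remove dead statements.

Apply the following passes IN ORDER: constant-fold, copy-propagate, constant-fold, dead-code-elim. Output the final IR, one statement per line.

Answer: return 12

Derivation:
Initial IR:
  t = 2
  z = 4
  y = 6 + 6
  c = z
  d = 7
  b = 0
  return y
After constant-fold (7 stmts):
  t = 2
  z = 4
  y = 12
  c = z
  d = 7
  b = 0
  return y
After copy-propagate (7 stmts):
  t = 2
  z = 4
  y = 12
  c = 4
  d = 7
  b = 0
  return 12
After constant-fold (7 stmts):
  t = 2
  z = 4
  y = 12
  c = 4
  d = 7
  b = 0
  return 12
After dead-code-elim (1 stmts):
  return 12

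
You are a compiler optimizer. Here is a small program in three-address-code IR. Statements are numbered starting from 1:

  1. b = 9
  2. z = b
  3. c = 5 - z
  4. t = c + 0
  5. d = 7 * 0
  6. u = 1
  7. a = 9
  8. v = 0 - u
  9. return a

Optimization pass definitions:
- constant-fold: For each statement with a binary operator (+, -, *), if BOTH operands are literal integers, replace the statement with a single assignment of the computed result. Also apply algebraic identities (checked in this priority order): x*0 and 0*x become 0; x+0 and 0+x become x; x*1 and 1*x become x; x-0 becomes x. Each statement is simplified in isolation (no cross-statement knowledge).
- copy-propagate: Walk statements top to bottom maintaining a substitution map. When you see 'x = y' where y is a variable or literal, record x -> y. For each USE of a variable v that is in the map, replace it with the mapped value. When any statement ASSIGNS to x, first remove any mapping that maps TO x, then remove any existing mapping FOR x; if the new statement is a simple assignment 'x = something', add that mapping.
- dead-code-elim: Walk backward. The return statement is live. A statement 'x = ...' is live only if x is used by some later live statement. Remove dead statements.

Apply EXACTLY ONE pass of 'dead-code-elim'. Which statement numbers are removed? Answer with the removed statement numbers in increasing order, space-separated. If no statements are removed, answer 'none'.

Answer: 1 2 3 4 5 6 8

Derivation:
Backward liveness scan:
Stmt 1 'b = 9': DEAD (b not in live set [])
Stmt 2 'z = b': DEAD (z not in live set [])
Stmt 3 'c = 5 - z': DEAD (c not in live set [])
Stmt 4 't = c + 0': DEAD (t not in live set [])
Stmt 5 'd = 7 * 0': DEAD (d not in live set [])
Stmt 6 'u = 1': DEAD (u not in live set [])
Stmt 7 'a = 9': KEEP (a is live); live-in = []
Stmt 8 'v = 0 - u': DEAD (v not in live set ['a'])
Stmt 9 'return a': KEEP (return); live-in = ['a']
Removed statement numbers: [1, 2, 3, 4, 5, 6, 8]
Surviving IR:
  a = 9
  return a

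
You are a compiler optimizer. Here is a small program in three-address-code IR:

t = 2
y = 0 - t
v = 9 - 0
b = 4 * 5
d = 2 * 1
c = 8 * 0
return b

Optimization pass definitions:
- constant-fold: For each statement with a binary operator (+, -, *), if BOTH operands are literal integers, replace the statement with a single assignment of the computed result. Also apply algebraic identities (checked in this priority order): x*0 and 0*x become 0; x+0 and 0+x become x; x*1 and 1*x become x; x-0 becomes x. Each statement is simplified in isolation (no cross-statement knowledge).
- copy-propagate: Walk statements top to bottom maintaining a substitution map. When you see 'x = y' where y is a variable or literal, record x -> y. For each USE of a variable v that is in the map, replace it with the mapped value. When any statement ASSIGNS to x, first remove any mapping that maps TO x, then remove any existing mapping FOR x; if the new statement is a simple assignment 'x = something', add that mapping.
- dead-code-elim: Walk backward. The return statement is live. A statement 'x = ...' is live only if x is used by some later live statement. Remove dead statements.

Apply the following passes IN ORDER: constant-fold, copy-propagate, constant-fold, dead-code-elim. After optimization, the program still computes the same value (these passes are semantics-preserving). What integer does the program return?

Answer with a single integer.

Answer: 20

Derivation:
Initial IR:
  t = 2
  y = 0 - t
  v = 9 - 0
  b = 4 * 5
  d = 2 * 1
  c = 8 * 0
  return b
After constant-fold (7 stmts):
  t = 2
  y = 0 - t
  v = 9
  b = 20
  d = 2
  c = 0
  return b
After copy-propagate (7 stmts):
  t = 2
  y = 0 - 2
  v = 9
  b = 20
  d = 2
  c = 0
  return 20
After constant-fold (7 stmts):
  t = 2
  y = -2
  v = 9
  b = 20
  d = 2
  c = 0
  return 20
After dead-code-elim (1 stmts):
  return 20
Evaluate:
  t = 2  =>  t = 2
  y = 0 - t  =>  y = -2
  v = 9 - 0  =>  v = 9
  b = 4 * 5  =>  b = 20
  d = 2 * 1  =>  d = 2
  c = 8 * 0  =>  c = 0
  return b = 20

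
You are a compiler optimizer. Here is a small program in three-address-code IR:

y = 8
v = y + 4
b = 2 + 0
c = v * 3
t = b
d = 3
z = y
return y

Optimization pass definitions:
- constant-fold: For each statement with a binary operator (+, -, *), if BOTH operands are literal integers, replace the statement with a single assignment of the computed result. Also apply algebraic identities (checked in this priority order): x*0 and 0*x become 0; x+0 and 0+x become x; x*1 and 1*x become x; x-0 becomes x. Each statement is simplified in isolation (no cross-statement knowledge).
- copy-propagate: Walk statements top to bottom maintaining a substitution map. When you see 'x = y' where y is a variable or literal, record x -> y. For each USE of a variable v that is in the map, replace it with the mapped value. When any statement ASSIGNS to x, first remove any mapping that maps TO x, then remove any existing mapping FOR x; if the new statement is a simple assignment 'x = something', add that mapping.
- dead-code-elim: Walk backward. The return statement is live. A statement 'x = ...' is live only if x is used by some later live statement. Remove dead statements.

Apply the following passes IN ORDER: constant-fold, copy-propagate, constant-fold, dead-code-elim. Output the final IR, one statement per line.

Initial IR:
  y = 8
  v = y + 4
  b = 2 + 0
  c = v * 3
  t = b
  d = 3
  z = y
  return y
After constant-fold (8 stmts):
  y = 8
  v = y + 4
  b = 2
  c = v * 3
  t = b
  d = 3
  z = y
  return y
After copy-propagate (8 stmts):
  y = 8
  v = 8 + 4
  b = 2
  c = v * 3
  t = 2
  d = 3
  z = 8
  return 8
After constant-fold (8 stmts):
  y = 8
  v = 12
  b = 2
  c = v * 3
  t = 2
  d = 3
  z = 8
  return 8
After dead-code-elim (1 stmts):
  return 8

Answer: return 8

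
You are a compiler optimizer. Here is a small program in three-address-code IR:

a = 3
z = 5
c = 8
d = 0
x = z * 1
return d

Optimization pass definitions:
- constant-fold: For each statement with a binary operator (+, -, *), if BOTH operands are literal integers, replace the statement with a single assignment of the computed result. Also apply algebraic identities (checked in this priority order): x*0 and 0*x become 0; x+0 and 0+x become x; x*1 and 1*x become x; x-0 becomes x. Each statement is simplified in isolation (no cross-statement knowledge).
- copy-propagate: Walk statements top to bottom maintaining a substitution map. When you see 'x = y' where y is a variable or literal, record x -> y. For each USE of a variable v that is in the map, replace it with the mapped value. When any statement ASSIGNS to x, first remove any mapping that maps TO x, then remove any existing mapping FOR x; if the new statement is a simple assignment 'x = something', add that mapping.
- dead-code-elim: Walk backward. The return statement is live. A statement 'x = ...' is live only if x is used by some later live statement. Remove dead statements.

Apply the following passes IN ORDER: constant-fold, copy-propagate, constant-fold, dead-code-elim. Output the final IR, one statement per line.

Initial IR:
  a = 3
  z = 5
  c = 8
  d = 0
  x = z * 1
  return d
After constant-fold (6 stmts):
  a = 3
  z = 5
  c = 8
  d = 0
  x = z
  return d
After copy-propagate (6 stmts):
  a = 3
  z = 5
  c = 8
  d = 0
  x = 5
  return 0
After constant-fold (6 stmts):
  a = 3
  z = 5
  c = 8
  d = 0
  x = 5
  return 0
After dead-code-elim (1 stmts):
  return 0

Answer: return 0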